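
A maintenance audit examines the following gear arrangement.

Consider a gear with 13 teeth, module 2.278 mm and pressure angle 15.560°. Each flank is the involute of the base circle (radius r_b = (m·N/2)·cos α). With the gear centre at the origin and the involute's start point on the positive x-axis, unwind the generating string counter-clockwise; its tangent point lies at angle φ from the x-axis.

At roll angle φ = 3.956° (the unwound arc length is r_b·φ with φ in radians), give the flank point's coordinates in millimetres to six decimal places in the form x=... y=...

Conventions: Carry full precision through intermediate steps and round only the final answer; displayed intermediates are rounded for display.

x=14.298285 y=0.001564

recognized (one wheel, involute flank): single-mesh tooth geometry, m = 2.278, N = 13
pitch radius r_p = m·N/2 = 2.278·13/2 = 14.807000
base radius r_b = r_p·cos α = 14.807000·cos 15.560° = 14.264325
roll angle φ = 3.956° = 0.06904523 rad
x = r_b·(cos φ + φ·sin φ) = 14.298285
y = r_b·(sin φ − φ·cos φ) = 0.001564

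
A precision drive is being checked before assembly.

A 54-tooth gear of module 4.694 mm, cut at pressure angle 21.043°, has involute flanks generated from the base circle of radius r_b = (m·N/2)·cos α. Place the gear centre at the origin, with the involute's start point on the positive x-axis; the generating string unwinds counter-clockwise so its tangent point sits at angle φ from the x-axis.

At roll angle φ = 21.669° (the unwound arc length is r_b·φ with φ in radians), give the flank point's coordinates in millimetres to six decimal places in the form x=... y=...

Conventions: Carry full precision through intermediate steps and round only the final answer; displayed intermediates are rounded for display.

x=126.445230 y=2.102501

class = single-mesh tooth geometry [base-circle involute, m = 4.694, 54T]
pitch radius r_p = m·N/2 = 4.694·54/2 = 126.738000
base radius r_b = r_p·cos α = 126.738000·cos 21.043° = 118.285996
roll angle φ = 21.669° = 0.37819540 rad
x = r_b·(cos φ + φ·sin φ) = 126.445230
y = r_b·(sin φ − φ·cos φ) = 2.102501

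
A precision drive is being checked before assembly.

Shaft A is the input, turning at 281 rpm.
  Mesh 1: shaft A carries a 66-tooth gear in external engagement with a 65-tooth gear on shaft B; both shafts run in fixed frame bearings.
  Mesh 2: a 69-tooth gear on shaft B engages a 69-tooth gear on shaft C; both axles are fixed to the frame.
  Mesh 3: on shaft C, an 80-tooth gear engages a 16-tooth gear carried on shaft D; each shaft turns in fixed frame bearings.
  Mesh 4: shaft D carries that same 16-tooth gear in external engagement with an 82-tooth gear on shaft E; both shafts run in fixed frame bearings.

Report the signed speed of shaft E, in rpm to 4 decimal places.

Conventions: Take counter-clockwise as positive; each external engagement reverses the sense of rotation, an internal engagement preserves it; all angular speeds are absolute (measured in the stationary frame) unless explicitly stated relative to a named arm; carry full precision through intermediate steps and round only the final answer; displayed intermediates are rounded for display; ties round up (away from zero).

class = fixed-axis compound train [4 meshes; 4 ratios multiply, 4 sense flips]
mesh 1 [66T→65T]: ω = 281.0000×66/65 = 285.3231 rpm, sense flips to −
mesh 2 [69T→69T]: ω = 285.3231×69/69 = 285.3231 rpm, sense flips to +
mesh 3 [80T→16T]: ω = 285.3231×80/16 = 1426.6154 rpm, sense flips to −
mesh 4 [16T→82T]: ω = 1426.6154×16/82 = 278.3640 rpm, sense flips to +
signed output speed = +278.3640 rpm

+278.3640 rpm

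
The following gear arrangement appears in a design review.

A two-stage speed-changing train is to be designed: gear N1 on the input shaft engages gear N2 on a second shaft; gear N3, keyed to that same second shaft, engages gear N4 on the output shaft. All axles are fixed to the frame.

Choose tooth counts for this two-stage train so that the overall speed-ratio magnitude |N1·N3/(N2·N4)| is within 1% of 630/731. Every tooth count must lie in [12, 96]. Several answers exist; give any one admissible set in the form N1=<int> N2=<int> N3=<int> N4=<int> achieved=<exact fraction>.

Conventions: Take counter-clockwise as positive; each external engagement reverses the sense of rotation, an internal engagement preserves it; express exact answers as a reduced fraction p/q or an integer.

N1=14 N2=17 N3=45 N4=43 achieved=630/731

2-stage fixed-axis compound train for ratio 630/731
target = 630/731 in lowest terms: an exact hit needs N1·N3 = k·630 and N2·N4 = k·731 for one integer k, every count in [12, 96]; additionally prefer no 1:1 stage (N1 ≠ N2, N3 ≠ N4)
k = 1: N1·N3 = 630 = 14·45, N2·N4 = 731 = 17·43
achieved = 14·45/(17·43) = 630/731; |achieved − target| = 0 ≤ 63/7310 ✓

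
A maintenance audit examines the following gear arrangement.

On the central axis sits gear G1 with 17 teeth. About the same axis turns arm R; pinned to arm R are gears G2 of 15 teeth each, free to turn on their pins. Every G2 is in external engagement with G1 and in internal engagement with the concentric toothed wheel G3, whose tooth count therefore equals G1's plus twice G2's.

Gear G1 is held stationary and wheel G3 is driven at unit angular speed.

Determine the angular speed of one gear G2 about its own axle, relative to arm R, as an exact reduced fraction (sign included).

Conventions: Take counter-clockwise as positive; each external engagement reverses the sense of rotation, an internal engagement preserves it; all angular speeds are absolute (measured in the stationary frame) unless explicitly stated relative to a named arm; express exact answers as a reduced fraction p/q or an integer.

class = planetary set [G3 = 17+2·15 = 47; Willis about the carrier]
ring teeth: 17 + 2·15 = 47
17(ω_sun−ω_arm) = −47(ω_ring−ω_arm),  ω_sun = 0, ω_ring = 1
17(0−ω_arm) = −47(1−ω_arm)  ⇒  64·ω_arm = 47  ⇒  ω_arm = 47/64
sun–planet mesh: 17·(0−47/64) = −15·(ω_p−ω_arm)  ⇒  ω_p−ω_arm = 799/960
exact speed ratio = 799/960

799/960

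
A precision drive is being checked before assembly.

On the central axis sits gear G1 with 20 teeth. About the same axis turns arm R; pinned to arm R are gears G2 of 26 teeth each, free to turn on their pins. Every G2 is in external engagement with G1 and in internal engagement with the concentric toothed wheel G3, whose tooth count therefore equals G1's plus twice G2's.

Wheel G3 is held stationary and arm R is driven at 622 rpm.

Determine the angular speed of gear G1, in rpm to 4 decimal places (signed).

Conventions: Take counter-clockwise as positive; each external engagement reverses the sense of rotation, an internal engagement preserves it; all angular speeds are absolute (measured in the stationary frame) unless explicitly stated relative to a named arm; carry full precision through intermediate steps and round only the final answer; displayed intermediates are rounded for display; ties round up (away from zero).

+2861.2000 rpm

planetary set (20T centre, 26T on arm, 72T internal) — Willis relation
normalise by the input: solve with ω_arm = 1, then scale by 622 rpm
ring teeth: 20 + 2·26 = 72
20(ω_sun−ω_arm) = −72(ω_ring−ω_arm),  ω_ring = 0, ω_arm = 1
ω_sun = 1 − (72/20)(0−1) = 23/5
scale: ω_sun = 23/5 × 622 rpm = +2861.2000 rpm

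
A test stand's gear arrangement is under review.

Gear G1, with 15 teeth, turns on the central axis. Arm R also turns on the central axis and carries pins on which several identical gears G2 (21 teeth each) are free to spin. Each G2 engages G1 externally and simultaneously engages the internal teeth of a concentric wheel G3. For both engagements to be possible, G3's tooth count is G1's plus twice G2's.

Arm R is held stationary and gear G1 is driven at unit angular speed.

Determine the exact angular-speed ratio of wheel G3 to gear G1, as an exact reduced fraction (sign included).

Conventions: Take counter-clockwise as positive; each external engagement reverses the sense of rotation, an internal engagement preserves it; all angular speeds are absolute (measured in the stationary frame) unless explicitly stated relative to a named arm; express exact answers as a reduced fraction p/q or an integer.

topology: planetary set — G1 15T / G2 21T / G3 57T, arm = carrier (Willis)
ring teeth: 15 + 2·21 = 57
15(ω_sun−ω_arm) = −57(ω_ring−ω_arm),  ω_arm = 0, ω_sun = 1
ω_ring = 0 − (15/57)(1−0) = -5/19
ω_out/ω_in = -5/19

-5/19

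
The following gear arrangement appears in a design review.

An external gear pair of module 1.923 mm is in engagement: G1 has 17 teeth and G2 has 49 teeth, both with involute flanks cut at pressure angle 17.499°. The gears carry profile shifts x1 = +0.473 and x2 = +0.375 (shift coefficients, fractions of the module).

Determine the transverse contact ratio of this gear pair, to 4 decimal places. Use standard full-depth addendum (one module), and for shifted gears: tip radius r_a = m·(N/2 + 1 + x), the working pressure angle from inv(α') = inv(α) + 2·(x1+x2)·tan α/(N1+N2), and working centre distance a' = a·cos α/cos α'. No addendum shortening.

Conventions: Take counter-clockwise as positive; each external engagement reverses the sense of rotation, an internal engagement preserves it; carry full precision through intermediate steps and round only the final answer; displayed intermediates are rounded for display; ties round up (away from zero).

class = single-mesh tooth geometry [involute pair 17T × 49T, m = 1.923]
base radii: r_b1 = 15.589066, r_b2 = 44.933191
tip radii: r_a1 = 19.178079, r_a2 = 49.757625
inv(α') = inv(17.499°) + 2·(+0.473+0.375)·tan α/(17+49) = 0.01796617  ⇒  α' = 21.23859°
a' = a·cos α / cos α' = 63.4590·cos 17.499°/cos 21.23859° = 64.932468
action lengths: √(r_a1²−r_b1²) = 11.170485, √(r_a2²−r_b2²) = 21.373573
base pitch p_b = π·m·cos α = 5.761705
CR = (11.170485 + 21.373573 − 64.932468·sin 21.23859°)/5.761705 = 1.565876
contact ratio ≈ 1.5659

1.5659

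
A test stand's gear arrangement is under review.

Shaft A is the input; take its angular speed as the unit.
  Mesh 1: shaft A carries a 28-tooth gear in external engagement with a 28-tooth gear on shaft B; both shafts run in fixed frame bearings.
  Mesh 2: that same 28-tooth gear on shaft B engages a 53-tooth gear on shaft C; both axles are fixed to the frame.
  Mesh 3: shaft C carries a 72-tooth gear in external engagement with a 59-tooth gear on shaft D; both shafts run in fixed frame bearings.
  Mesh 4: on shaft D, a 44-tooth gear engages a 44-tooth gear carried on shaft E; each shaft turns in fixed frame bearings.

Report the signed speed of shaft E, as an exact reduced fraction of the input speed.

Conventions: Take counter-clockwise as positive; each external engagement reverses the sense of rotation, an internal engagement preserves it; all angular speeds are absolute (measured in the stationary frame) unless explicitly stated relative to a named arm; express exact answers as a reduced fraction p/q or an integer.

2016/3127

4-mesh fixed-axis compound train (all bearings frame-fixed)
mesh 1 [28T→28T]: |ω|/ω_in = 1×28/28 = 1, sense flips to −
mesh 2 [28T→53T]: |ω|/ω_in = 1×28/53 = 28/53, sense flips to +
mesh 3 [72T→59T]: |ω|/ω_in = (28/53)×72/59 = 2016/3127, sense flips to −
mesh 4 [44T→44T]: |ω|/ω_in = (2016/3127)×44/44 = 2016/3127, sense flips to +
signed output speed (× input speed) = 2016/3127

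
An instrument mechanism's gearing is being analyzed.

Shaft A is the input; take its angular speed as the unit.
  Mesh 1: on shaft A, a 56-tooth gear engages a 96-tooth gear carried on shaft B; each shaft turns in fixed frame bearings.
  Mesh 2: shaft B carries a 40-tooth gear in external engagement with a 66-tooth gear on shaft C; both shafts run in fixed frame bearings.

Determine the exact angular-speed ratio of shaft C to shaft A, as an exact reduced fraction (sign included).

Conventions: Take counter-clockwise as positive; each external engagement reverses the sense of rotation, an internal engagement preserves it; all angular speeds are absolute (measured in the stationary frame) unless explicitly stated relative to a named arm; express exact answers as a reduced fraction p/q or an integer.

class = fixed-axis compound train [2 meshes; 2 ratios multiply, 2 sense flips]
mesh 1 [56T→96T]: running ratio 7/12, sense −
mesh 2 [40T→66T]: running ratio 35/99, sense +
ω_out/ω_in = 35/99

35/99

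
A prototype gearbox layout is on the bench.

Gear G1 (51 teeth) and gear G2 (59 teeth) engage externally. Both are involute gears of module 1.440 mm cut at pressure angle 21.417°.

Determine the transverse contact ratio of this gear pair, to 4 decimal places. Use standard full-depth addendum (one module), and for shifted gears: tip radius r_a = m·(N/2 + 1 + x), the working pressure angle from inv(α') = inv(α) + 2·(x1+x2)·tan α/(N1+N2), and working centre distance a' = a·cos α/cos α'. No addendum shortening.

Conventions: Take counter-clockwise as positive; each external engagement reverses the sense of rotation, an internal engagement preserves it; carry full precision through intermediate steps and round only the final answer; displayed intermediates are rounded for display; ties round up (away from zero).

1.6965

single-mesh involute tooth geometry (51T engaging 59T at module 1.440)
base radii: r_b1 = 34.184393, r_b2 = 39.546650
tip radii: r_a1 = 38.160000, r_a2 = 43.920000
no profile shift: α' = α, a' = a
action lengths: √(r_a1²−r_b1²) = 16.959154, √(r_a2²−r_b2²) = 19.105728
base pitch p_b = π·m·cos α = 4.211507
CR = (16.959154 + 19.105728 − 79.200000·sin 21.41700°)/4.211507 = 1.696486
contact ratio ≈ 1.6965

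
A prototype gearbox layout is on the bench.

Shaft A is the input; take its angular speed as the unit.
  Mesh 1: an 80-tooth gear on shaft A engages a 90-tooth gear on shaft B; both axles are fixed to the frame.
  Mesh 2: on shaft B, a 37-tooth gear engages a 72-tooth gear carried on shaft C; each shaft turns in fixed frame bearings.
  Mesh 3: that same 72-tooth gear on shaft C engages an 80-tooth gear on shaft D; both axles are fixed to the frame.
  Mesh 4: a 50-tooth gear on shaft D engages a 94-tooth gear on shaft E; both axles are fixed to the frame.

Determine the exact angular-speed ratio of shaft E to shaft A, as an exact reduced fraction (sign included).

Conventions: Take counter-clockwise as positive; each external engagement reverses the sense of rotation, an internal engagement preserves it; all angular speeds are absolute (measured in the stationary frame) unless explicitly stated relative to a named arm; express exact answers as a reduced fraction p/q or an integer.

class = fixed-axis compound train [4 meshes; 4 ratios multiply, 4 sense flips]
mesh 1 [80T→90T]: running ratio 8/9, sense −
mesh 2 [37T→72T]: running ratio 37/81, sense +
mesh 3 [72T→80T]: running ratio 37/90, sense −
mesh 4 [50T→94T]: running ratio 185/846, sense +
ω_out/ω_in = 185/846

185/846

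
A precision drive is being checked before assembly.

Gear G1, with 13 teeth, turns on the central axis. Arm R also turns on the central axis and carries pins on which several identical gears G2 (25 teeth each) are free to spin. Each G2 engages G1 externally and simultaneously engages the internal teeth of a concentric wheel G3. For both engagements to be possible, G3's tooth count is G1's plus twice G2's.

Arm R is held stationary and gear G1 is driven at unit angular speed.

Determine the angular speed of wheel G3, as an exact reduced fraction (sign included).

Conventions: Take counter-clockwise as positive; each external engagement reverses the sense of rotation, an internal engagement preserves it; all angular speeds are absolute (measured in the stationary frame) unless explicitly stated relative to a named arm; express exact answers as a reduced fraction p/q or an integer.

class = planetary set [G3 = 13+2·25 = 63; Willis about the carrier]
ring teeth: 13 + 2·25 = 63
13(ω_sun−ω_arm) = −63(ω_ring−ω_arm),  ω_arm = 0, ω_sun = 1
ω_ring = 0 − (13/63)(1−0) = -13/63
exact speed ratio = -13/63

-13/63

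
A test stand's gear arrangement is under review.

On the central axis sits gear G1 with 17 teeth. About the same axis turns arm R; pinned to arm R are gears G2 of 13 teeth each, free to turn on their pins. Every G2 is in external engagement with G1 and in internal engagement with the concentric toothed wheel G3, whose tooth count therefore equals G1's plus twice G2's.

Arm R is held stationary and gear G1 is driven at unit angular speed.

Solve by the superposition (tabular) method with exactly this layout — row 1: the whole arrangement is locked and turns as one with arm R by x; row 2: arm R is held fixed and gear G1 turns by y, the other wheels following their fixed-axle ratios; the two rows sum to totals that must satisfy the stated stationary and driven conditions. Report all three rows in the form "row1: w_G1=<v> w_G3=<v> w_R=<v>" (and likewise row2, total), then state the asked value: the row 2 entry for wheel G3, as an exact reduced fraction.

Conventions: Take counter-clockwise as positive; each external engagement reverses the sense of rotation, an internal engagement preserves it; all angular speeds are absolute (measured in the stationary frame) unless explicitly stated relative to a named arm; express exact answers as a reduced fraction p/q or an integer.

topology: planetary set — G1 17T / G2 13T / G3 43T, arm = carrier (Willis)
superposition row 1 [locked train]: every member turns x
row 2 — arm fixed, fixed-axis ratios: sun y, ring −(17/43)·y, arm 0
boundary: total ω_arm = x = 0 and total ω_sun = x + y = 1  ⇒  y = 1, x = 0
row 2 ring = −(17/43)·1 = -17/43
totals (row 1 + row 2): sun 0 + 1 = 1, ring 0 + (-17/43) = -17/43, arm 0 + 0 = 0
asked cell (row2, ring) = -17/43

row1: w_G1=0 w_G3=0 w_R=0
row2: w_G1=1 w_G3=-17/43 w_R=0
total: w_G1=1 w_G3=-17/43 w_R=0
asked value: -17/43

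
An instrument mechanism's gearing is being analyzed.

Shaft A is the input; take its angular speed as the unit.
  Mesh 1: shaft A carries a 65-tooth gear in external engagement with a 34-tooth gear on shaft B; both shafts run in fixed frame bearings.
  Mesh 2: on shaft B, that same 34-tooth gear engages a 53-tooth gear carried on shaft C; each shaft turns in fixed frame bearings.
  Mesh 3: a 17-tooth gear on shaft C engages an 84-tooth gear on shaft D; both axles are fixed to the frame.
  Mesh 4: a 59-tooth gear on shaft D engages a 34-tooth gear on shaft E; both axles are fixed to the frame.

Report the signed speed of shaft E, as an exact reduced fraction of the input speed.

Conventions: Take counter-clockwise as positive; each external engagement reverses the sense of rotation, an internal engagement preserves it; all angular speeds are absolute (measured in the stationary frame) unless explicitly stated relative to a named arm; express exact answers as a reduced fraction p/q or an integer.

4-mesh fixed-axis compound train (all bearings frame-fixed)
mesh 1 [65T→34T]: |ω|/ω_in = 1×65/34 = 65/34, sense flips to −
mesh 2 [34T→53T]: |ω|/ω_in = (65/34)×34/53 = 65/53, sense flips to +
mesh 3 [17T→84T]: |ω|/ω_in = (65/53)×17/84 = 1105/4452, sense flips to −
mesh 4 [59T→34T]: |ω|/ω_in = (1105/4452)×59/34 = 3835/8904, sense flips to +
signed output speed (× input speed) = 3835/8904

3835/8904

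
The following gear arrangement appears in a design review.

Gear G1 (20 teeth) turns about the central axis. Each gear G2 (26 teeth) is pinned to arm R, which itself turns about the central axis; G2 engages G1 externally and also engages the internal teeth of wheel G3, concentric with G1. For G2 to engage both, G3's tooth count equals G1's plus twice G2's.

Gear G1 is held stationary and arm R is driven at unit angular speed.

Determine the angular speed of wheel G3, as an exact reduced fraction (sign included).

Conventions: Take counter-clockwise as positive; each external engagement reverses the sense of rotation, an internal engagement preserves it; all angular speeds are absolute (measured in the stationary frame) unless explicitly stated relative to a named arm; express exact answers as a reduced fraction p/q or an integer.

recognized (axles ride arm R): planetary set, 20/26/72 teeth
ring teeth: 20 + 2·26 = 72
20(ω_sun−ω_arm) = −72(ω_ring−ω_arm),  ω_sun = 0, ω_arm = 1
ω_ring = 1 − (20/72)(0−1) = 23/18
exact speed ratio = 23/18

23/18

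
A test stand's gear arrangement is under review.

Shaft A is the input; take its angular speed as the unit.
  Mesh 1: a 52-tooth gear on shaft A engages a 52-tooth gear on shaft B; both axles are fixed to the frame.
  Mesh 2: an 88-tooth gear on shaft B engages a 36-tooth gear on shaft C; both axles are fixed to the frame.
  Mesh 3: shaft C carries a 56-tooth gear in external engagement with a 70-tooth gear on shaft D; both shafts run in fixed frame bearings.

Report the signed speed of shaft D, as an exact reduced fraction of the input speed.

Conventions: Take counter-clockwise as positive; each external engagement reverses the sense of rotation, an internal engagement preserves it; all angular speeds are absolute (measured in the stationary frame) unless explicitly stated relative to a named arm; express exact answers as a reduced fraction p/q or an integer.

3-mesh fixed-axis compound train (all bearings frame-fixed)
mesh 1 [52T→52T]: |ω|/ω_in = 1×52/52 = 1, sense flips to −
mesh 2 [88T→36T]: |ω|/ω_in = 1×88/36 = 22/9, sense flips to +
mesh 3 [56T→70T]: |ω|/ω_in = (22/9)×56/70 = 88/45, sense flips to −
signed output speed (× input speed) = -88/45

-88/45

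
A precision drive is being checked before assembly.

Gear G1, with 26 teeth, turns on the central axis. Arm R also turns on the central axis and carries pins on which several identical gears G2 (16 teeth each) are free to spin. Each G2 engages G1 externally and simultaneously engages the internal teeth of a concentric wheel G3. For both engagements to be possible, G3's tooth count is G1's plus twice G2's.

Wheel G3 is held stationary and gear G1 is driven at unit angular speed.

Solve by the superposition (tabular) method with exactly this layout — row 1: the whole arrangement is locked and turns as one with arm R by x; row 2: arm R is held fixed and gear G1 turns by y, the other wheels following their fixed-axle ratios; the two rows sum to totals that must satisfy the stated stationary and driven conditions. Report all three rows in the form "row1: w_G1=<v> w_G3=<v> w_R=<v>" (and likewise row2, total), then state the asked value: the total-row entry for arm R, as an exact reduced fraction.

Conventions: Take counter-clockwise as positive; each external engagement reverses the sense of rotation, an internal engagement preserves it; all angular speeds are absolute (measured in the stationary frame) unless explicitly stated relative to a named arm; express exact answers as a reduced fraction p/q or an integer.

row1: w_G1=13/42 w_G3=13/42 w_R=13/42
row2: w_G1=29/42 w_G3=-13/42 w_R=0
total: w_G1=1 w_G3=0 w_R=13/42
asked value: 13/42

recognized (axles ride arm R): planetary set, 26/16/58 teeth
row 1 — lock + rotate with arm: ω_sun = ω_ring = ω_arm = x
row 2 — arm fixed, fixed-axis ratios: sun y, ring −(26/58)·y, arm 0
boundary: total ω_ring = x − (26/58)·y = 0 and total ω_sun = x + y = 1  ⇒  y = 29/42, x = 13/42
row 2 ring = −(26/58)·29/42 = -13/42
totals (row 1 + row 2): sun 13/42 + 29/42 = 1, ring 13/42 + (-13/42) = 0, arm 13/42 + 0 = 13/42
asked cell (total, arm) = 13/42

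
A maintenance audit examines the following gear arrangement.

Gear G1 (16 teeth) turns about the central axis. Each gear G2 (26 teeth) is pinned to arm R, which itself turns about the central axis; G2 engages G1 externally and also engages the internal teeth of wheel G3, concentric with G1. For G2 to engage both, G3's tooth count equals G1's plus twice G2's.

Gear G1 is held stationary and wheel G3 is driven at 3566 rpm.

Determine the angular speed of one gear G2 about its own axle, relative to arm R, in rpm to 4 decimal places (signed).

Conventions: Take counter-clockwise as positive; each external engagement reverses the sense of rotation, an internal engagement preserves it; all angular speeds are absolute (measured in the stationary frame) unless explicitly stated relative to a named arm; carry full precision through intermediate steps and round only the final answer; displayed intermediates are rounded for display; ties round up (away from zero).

recognized (axles ride arm R): planetary set, 16/26/68 teeth
normalise by the input: solve with ω_ring = 1, then scale by 3566 rpm
ring teeth: 16 + 2·26 = 68
16(ω_sun−ω_arm) = −68(ω_ring−ω_arm),  ω_sun = 0, ω_ring = 1
16(0−ω_arm) = −68(1−ω_arm)  ⇒  84·ω_arm = 68  ⇒  ω_arm = 17/21
sun–planet mesh: 16·(0−17/21) = −26·(ω_p−ω_arm)  ⇒  ω_p−ω_arm = 136/273
scale: ω_p−ω_arm = 136/273 × 3566 rpm = +1776.4689 rpm

+1776.4689 rpm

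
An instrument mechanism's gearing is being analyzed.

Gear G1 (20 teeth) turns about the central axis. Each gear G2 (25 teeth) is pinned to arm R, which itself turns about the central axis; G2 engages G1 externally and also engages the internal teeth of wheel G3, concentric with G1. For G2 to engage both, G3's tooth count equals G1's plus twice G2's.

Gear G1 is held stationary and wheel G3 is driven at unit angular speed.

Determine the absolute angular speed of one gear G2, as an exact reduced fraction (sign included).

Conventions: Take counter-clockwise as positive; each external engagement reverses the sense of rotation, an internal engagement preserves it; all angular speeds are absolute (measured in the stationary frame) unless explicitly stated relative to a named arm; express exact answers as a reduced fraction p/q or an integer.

7/5

recognized (axles ride arm R): planetary set, 20/25/70 teeth
ring teeth: 20 + 2·25 = 70
20(ω_sun−ω_arm) = −70(ω_ring−ω_arm),  ω_sun = 0, ω_ring = 1
20(0−ω_arm) = −70(1−ω_arm)  ⇒  90·ω_arm = 70  ⇒  ω_arm = 7/9
sun–planet mesh: 20·(0−7/9) = −25·(ω_p−ω_arm)  ⇒  ω_p−ω_arm = 28/45
ω_p = 7/9 + 28/45 = 7/5
exact speed ratio = 7/5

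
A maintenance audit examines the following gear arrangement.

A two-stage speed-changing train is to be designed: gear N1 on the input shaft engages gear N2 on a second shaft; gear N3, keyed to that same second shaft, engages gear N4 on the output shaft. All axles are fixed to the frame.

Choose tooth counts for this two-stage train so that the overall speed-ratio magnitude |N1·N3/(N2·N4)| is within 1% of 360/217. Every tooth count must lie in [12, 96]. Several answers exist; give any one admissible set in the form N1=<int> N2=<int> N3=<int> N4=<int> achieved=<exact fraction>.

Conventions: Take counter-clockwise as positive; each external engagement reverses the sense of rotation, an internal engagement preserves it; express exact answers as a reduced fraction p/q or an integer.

N1=12 N2=14 N3=60 N4=31 achieved=360/217

2-stage fixed-axis compound train for ratio 360/217
target = 360/217 in lowest terms: an exact hit needs N1·N3 = k·360 and N2·N4 = k·217 for one integer k, every count in [12, 96]; additionally prefer no 1:1 stage (N1 ≠ N2, N3 ≠ N4)
k = 1: no 1:1-free in-range split of k·360 and k·217 into factor pairs; take k = 2
k = 2: N1·N3 = 720 = 12·60, N2·N4 = 434 = 14·31
achieved = 12·60/(14·31) = 360/217; |achieved − target| = 0 ≤ 18/1085 ✓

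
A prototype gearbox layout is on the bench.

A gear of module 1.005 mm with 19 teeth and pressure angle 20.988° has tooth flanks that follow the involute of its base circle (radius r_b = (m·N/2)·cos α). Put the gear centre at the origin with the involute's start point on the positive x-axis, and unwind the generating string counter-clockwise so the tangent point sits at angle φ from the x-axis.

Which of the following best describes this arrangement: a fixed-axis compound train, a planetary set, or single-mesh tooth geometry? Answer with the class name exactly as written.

single-mesh tooth geometry

single-mesh involute tooth geometry (19T wheel at module 1.005)
classification: single-mesh tooth geometry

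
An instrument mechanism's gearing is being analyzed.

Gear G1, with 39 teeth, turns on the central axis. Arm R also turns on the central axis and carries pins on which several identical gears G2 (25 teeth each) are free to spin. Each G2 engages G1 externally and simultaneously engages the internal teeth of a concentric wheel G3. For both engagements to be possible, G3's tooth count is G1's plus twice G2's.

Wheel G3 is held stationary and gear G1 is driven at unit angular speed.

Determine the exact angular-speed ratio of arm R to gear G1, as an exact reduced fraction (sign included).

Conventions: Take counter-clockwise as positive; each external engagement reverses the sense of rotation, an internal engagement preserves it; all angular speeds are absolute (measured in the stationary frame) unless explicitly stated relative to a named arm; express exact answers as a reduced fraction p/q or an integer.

39/128

topology: planetary set — G1 39T / G2 25T / G3 89T, arm = carrier (Willis)
ring teeth: 39 + 2·25 = 89
39(ω_sun−ω_arm) = −89(ω_ring−ω_arm),  ω_ring = 0, ω_sun = 1
39(1−ω_arm) = −89(0−ω_arm)  ⇒  128·ω_arm = 39  ⇒  ω_arm = 39/128
ω_out/ω_in = 39/128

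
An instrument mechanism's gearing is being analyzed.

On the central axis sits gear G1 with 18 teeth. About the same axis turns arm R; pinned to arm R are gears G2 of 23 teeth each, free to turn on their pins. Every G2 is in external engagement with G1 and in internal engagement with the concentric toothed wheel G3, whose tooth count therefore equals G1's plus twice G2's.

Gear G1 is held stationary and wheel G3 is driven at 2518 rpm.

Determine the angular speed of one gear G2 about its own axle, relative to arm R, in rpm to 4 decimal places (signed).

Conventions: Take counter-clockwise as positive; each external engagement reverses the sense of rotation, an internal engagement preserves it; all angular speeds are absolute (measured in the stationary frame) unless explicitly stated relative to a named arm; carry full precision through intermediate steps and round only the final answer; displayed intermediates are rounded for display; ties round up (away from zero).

topology: planetary set — G1 18T / G2 23T / G3 64T, arm = carrier (Willis)
normalise by the input: solve with ω_ring = 1, then scale by 2518 rpm
ring teeth: 18 + 2·23 = 64
18(ω_sun−ω_arm) = −64(ω_ring−ω_arm),  ω_sun = 0, ω_ring = 1
18(0−ω_arm) = −64(1−ω_arm)  ⇒  82·ω_arm = 64  ⇒  ω_arm = 32/41
sun–planet mesh: 18·(0−32/41) = −23·(ω_p−ω_arm)  ⇒  ω_p−ω_arm = 576/943
scale: ω_p−ω_arm = 576/943 × 2518 rpm = +1538.0361 rpm

+1538.0361 rpm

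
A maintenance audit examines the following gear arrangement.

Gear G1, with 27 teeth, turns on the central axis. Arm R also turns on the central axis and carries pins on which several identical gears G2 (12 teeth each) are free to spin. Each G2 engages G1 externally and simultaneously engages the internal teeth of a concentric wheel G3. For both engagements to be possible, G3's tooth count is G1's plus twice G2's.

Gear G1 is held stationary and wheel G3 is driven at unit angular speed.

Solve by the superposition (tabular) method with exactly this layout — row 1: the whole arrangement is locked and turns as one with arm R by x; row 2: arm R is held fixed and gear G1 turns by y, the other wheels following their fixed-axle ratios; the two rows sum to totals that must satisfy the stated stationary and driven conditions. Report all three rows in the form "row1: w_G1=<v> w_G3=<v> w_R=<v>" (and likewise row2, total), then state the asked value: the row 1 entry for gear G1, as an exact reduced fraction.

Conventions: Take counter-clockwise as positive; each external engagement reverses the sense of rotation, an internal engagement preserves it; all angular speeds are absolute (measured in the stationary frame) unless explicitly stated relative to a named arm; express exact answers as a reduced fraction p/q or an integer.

recognized (axles ride arm R): planetary set, 27/12/51 teeth
row 1: whole set turns with the arm by x
row 2 — arm fixed, fixed-axis ratios: sun y, ring −(27/51)·y, arm 0
boundary: total ω_sun = x + y = 0 and total ω_ring = x − (27/51)·y = 1  ⇒  y = -17/26, x = 17/26
row 2 ring = −(27/51)·(-17/26) = 9/26
totals (row 1 + row 2): sun 17/26 + (-17/26) = 0, ring 17/26 + 9/26 = 1, arm 17/26 + 0 = 17/26
asked cell (row1, sun) = 17/26

row1: w_G1=17/26 w_G3=17/26 w_R=17/26
row2: w_G1=-17/26 w_G3=9/26 w_R=0
total: w_G1=0 w_G3=1 w_R=17/26
asked value: 17/26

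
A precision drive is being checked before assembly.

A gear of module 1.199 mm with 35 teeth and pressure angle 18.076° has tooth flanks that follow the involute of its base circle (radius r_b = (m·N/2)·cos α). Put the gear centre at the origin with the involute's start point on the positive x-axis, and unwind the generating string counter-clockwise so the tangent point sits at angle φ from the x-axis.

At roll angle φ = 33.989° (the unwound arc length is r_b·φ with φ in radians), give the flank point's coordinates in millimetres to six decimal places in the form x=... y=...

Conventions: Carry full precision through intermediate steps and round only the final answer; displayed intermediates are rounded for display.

class = single-mesh tooth geometry [base-circle involute, m = 1.199, 35T]
pitch radius r_p = m·N/2 = 1.199·35/2 = 20.982500
base radius r_b = r_p·cos α = 20.982500·cos 18.076° = 19.946925
roll angle φ = 33.989° = 0.59321996 rad
x = r_b·(cos φ + φ·sin φ) = 23.153890
y = r_b·(sin φ − φ·cos φ) = 1.339803

x=23.153890 y=1.339803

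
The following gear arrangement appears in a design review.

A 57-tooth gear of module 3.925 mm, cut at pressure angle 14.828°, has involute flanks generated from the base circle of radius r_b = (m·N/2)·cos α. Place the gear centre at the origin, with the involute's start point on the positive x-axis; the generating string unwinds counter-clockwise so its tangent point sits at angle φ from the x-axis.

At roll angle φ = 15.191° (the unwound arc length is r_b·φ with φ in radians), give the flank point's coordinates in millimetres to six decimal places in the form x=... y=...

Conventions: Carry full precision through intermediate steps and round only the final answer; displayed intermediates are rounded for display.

class = single-mesh tooth geometry [base-circle involute, m = 3.925, 57T]
pitch radius r_p = m·N/2 = 3.925·57/2 = 111.862500
base radius r_b = r_p·cos α = 111.862500·cos 14.828° = 108.137304
roll angle φ = 15.191° = 0.26513297 rad
x = r_b·(cos φ + φ·sin φ) = 111.871552
y = r_b·(sin φ − φ·cos φ) = 0.667098

x=111.871552 y=0.667098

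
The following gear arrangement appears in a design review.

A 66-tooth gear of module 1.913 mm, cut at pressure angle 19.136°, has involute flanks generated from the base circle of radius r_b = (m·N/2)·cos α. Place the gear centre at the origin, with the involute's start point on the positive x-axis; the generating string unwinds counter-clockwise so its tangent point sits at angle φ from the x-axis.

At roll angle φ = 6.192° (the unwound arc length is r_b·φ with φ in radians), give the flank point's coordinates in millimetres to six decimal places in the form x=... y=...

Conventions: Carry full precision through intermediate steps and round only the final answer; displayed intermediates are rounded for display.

single-mesh involute tooth geometry (66T wheel at module 1.913)
pitch radius r_p = m·N/2 = 1.913·66/2 = 63.129000
base radius r_b = r_p·cos α = 63.129000·cos 19.136° = 59.640689
roll angle φ = 6.192° = 0.10807079 rad
x = r_b·(cos φ + φ·sin φ) = 59.987953
y = r_b·(sin φ − φ·cos φ) = 0.025063

x=59.987953 y=0.025063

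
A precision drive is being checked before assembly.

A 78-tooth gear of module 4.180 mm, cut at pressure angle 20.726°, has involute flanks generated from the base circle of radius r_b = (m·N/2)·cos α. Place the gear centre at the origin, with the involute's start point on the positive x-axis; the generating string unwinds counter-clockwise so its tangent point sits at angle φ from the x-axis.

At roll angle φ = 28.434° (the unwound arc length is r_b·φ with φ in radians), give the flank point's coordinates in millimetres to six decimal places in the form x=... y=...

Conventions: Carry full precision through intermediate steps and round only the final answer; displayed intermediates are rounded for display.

x=170.104859 y=6.060035

single-mesh involute tooth geometry (78T wheel at module 4.180)
pitch radius r_p = m·N/2 = 4.180·78/2 = 163.020000
base radius r_b = r_p·cos α = 163.020000·cos 20.726° = 152.469922
roll angle φ = 28.434° = 0.49626692 rad
x = r_b·(cos φ + φ·sin φ) = 170.104859
y = r_b·(sin φ − φ·cos φ) = 6.060035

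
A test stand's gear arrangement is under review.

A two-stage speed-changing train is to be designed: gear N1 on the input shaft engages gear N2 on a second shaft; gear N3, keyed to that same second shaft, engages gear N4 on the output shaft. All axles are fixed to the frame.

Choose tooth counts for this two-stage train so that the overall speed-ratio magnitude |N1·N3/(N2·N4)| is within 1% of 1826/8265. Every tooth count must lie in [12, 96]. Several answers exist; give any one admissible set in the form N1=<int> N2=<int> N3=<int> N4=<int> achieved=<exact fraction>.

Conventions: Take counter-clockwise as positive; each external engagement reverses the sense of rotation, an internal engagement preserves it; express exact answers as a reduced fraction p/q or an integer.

N1=22 N2=87 N3=83 N4=95 achieved=1826/8265

topology: fixed-axis compound train — 2 stages, target 1826/8265
target = 1826/8265 in lowest terms: an exact hit needs N1·N3 = k·1826 and N2·N4 = k·8265 for one integer k, every count in [12, 96]; additionally prefer no 1:1 stage (N1 ≠ N2, N3 ≠ N4)
k = 1: N1·N3 = 1826 = 22·83, N2·N4 = 8265 = 87·95
achieved = 22·83/(87·95) = 1826/8265; |achieved − target| = 0 ≤ 913/413250 ✓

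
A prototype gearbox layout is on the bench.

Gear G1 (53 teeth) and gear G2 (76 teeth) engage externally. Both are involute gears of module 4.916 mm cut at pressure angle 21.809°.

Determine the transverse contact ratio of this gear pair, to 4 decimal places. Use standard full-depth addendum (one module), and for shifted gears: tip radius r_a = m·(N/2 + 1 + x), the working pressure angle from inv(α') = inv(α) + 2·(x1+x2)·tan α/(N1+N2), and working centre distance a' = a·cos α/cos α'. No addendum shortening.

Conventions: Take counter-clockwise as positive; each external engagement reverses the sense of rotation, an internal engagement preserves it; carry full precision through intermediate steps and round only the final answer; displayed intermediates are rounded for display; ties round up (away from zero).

1.6954

topology: single-mesh involute geometry — m = 4.916, 53T/76T pair
base radii: r_b1 = 120.949962, r_b2 = 173.437681
tip radii: r_a1 = 135.190000, r_a2 = 191.724000
no profile shift: α' = α, a' = a
action lengths: √(r_a1²−r_b1²) = 60.394063, √(r_a2²−r_b2²) = 81.715745
base pitch p_b = π·m·cos α = 14.338699
CR = (60.394063 + 81.715745 − 317.082000·sin 21.80900°)/14.338699 = 1.695378
contact ratio ≈ 1.6954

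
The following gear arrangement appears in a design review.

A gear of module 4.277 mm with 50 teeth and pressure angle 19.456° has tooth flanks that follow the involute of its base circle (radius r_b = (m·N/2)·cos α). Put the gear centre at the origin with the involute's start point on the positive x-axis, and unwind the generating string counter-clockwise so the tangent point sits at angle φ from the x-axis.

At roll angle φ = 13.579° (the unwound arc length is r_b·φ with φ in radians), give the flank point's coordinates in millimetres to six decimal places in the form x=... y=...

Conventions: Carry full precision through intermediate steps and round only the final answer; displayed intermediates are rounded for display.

x=103.611105 y=0.444853

topology: single-mesh involute geometry — m = 4.277, N = 50
pitch radius r_p = m·N/2 = 4.277·50/2 = 106.925000
base radius r_b = r_p·cos α = 106.925000·cos 19.456° = 100.819321
roll angle φ = 13.579° = 0.23699826 rad
x = r_b·(cos φ + φ·sin φ) = 103.611105
y = r_b·(sin φ − φ·cos φ) = 0.444853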